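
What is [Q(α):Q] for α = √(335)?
[Q(α):Q] = 2

[Q(α):Q] equals the degree of the minimal polynomial of α. Here α^2 = 335 and x^2 - 335 is irreducible (d = 335 is squarefree, ≠ 1, hence not a square), so deg(m_α) = 2. Thus [Q(α):Q] = 2.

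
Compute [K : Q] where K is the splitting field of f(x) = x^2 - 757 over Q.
[K : Q] = 2

f(x) = x^2 - 757 factors as (x - √757)(x + √757). The splitting field is K = Q(√757). Since 757 is squarefree and > 1, it is not a perfect square, so x^2 - 757 is irreducible over Q and [Q(√757) : Q] = 2. Hence [K : Q] = 2.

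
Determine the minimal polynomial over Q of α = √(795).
m_α(x) = x^2 - 795

α satisfies α^2 - 795 = 0, so x^2 - 795 annihilates α. Since d = 795 is squarefree and ≠ 1, it is not a perfect square in Q, so x^2 - 795 has no rational root and is therefore irreducible over Q (a degree-2 polynomial over a field is irreducible iff it has no root). Hence m_α(x) = x^2 - 795.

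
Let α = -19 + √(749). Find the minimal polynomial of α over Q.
m_α(x) = x^2 + 38x - 388

From α + 19 = √(749), squaring gives (α + 19)^2 = 749, i.e. α^2 + 38α + 361 = 749, so α^2 + 38α - 388 = 0. The discriminant of x^2 + 38x - 388 is (38)^2 - 4·(-388) = 1444 + 1552 = 2996, and 4·(749) is not a perfect square in Q since 749 is squarefree and ≠ 1. Hence x^2 + 38x - 388 is irreducible over Q and is the minimal polynomial of α.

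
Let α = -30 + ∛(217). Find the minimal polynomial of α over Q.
m_α(x) = x^3 + 90x^2 + 2700x + 26783

Set β = α + 30 = ∛(217), so β^3 = 217. Then (α + 30)^3 - 217 = 0, i.e. α is a root of g(x) = (x + 30)^3 - 217 = x^3 + 90x^2 + 2700x + 26783. Since g(x) = h(x + 30) where h(x) = x^3 - 217, and h is irreducible over Q (because 217 is not a perfect cube, so h has no rational root, and a monic cubic with no rational root is irreducible), g is also irreducible (irreducibility is preserved under the substitution x → x + 30). Hence m_α(x) = x^3 + 90x^2 + 2700x + 26783.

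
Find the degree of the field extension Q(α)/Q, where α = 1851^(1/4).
[Q(α):Q] = 4

α is a root of x^4 - 1851. By Eisenstein's criterion at the prime p = 3 (which divides the constant term 1851 but p^2 = 9 does not, since 1851 is squarefree), x^4 - 1851 is irreducible over Q. Hence [Q(α):Q] = 4.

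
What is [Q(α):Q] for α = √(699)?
[Q(α):Q] = 2

[Q(α):Q] equals the degree of the minimal polynomial of α. Here α^2 = 699 and x^2 - 699 is irreducible (d = 699 is squarefree, ≠ 1, hence not a square), so deg(m_α) = 2. Thus [Q(α):Q] = 2.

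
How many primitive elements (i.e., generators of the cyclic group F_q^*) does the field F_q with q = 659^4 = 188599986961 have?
There are φ(188599986960) = 35271475200 primitive elements

F_q^* is cyclic of order q - 1 = 188599986960. A cyclic group of order m has exactly φ(m) generators. Here m = 188599986960 = 2^4 · 3 · 5 · 7 · 11 · 17 · 47 · 53 · 241, so the number of primitive elements is φ(188599986960) = 35271475200.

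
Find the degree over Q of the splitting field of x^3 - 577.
[K : Q] = 6

The roots of x^3 - 577 are ∛577, ω∛577, ω^2∛577 where ω = e^(2πi/3) is a primitive cube root of unity, so K = Q(∛577, ω). Now [Q(∛577):Q] = 3 (since 577 is not a perfect cube, x^3 - 577 is irreducible) and [Q(ω):Q] = 2. Both 2 and 3 divide [K:Q], and [K:Q] ≤ 3·2 = 6, so [K:Q] = 6. (Equivalently: Q(∛577) ⊂ R but ω ∉ R, so [K : Q(∛577)] = 2.)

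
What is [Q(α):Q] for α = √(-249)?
[Q(α):Q] = 2

[Q(α):Q] equals the degree of the minimal polynomial of α. Here α^2 = -249 and x^2 + 249 is irreducible (d = -249 is squarefree, ≠ 1, hence not a square), so deg(m_α) = 2. Thus [Q(α):Q] = 2.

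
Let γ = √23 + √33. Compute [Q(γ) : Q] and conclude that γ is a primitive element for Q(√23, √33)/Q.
[Q(γ) : Q] = 4 (equivalently, Q(γ) = Q(√23, √33))

Obviously Q(γ) ⊆ Q(√23, √33), and [Q(√23, √33):Q] = 4 (since 23, 33 are distinct squarefree integers > 1 with 759 not a perfect square). To show equality we compute the minimal polynomial of γ. From γ = √23 + √33: γ^2 = 23 + 2√(759) + 33 = 56 + 2√(759), so γ^2 - 56 = 2√(759); squaring, (γ^2 - 56)^2 = 4·759, i.e. γ^4 - 112γ^2 + 3136 - 3036 = 0, i.e. γ^4 - 112γ^2 + 100 = 0. So γ is a root of x^4 - 112x^2 + 100. This polynomial is irreducible over Q: it has no rational root (each ±√23 ± √33 is irrational), and any factorization into two quadratics over Q would force √(759) ∈ Q (pairing opposite roots) or √23, √33 ∈ Q (other pairings), all impossible. Hence [Q(γ):Q] = 4 = [Q(√23, √33):Q], so Q(γ) = Q(√23, √33).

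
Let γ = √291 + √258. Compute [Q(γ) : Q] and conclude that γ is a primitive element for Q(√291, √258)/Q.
[Q(γ) : Q] = 4 (equivalently, Q(γ) = Q(√291, √258))

Obviously Q(γ) ⊆ Q(√291, √258), and [Q(√291, √258):Q] = 4 (since 291, 258 are distinct squarefree integers > 1 with 75078 not a perfect square). To show equality we compute the minimal polynomial of γ. From γ = √291 + √258: γ^2 = 291 + 2√(75078) + 258 = 549 + 2√(75078), so γ^2 - 549 = 2√(75078); squaring, (γ^2 - 549)^2 = 4·75078, i.e. γ^4 - 1098γ^2 + 301401 - 300312 = 0, i.e. γ^4 - 1098γ^2 + 1089 = 0. So γ is a root of x^4 - 1098x^2 + 1089. This polynomial is irreducible over Q: it has no rational root (each ±√291 ± √258 is irrational), and any factorization into two quadratics over Q would force √(75078) ∈ Q (pairing opposite roots) or √291, √258 ∈ Q (other pairings), all impossible. Hence [Q(γ):Q] = 4 = [Q(√291, √258):Q], so Q(γ) = Q(√291, √258).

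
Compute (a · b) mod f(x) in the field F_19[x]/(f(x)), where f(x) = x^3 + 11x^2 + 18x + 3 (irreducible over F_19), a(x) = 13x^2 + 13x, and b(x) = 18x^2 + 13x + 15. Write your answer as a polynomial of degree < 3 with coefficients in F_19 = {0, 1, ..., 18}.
a · b ≡ 7x^2 + x + 15 (mod f(x))

Multiply in F_19[x]: a(x)·b(x) = (13x^2 + 13x)·(18x^2 + 13x + 15) = 6x^4 + 4x^3 + 3x^2 + 5x. This has degree ≥ 3, so divide by f(x) over F_19: 6x^4 + 4x^3 + 3x^2 + 5x = (6x + 14)·(x^3 + 11x^2 + 18x + 3) + (7x^2 + x + 15). Hence a·b ≡ 7x^2 + x + 15 (mod f). (F_19[x]/(f) is a field with 19^3 = 6859 elements since f is irreducible of degree 3.)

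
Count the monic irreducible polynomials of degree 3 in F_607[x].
There are 74549312 monic irreducible polynomials of degree 3 over F_607

Each element of F_{607^3} that lies in no proper subfield is a root of exactly one monic irreducible of degree 3 over F_607, and each such polynomial has 3 distinct roots in F_{607^3}. By Möbius inversion the count is N_607(3) = (1/3) Σ_{d|3} μ(3/d) · 607^d = (1/3)(μ(3)·607^1 + μ(1)·607^3) = 223647936/3 = 74549312.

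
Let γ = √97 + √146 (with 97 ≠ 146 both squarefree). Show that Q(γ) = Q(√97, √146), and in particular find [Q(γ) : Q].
[Q(γ) : Q] = 4 (equivalently, Q(γ) = Q(√97, √146))

Obviously Q(γ) ⊆ Q(√97, √146), and [Q(√97, √146):Q] = 4 (since 97, 146 are distinct squarefree integers > 1 with 14162 not a perfect square). To show equality we compute the minimal polynomial of γ. From γ = √97 + √146: γ^2 = 97 + 2√(14162) + 146 = 243 + 2√(14162), so γ^2 - 243 = 2√(14162); squaring, (γ^2 - 243)^2 = 4·14162, i.e. γ^4 - 486γ^2 + 59049 - 56648 = 0, i.e. γ^4 - 486γ^2 + 2401 = 0. So γ is a root of x^4 - 486x^2 + 2401. This polynomial is irreducible over Q: it has no rational root (each ±√97 ± √146 is irrational), and any factorization into two quadratics over Q would force √(14162) ∈ Q (pairing opposite roots) or √97, √146 ∈ Q (other pairings), all impossible. Hence [Q(γ):Q] = 4 = [Q(√97, √146):Q], so Q(γ) = Q(√97, √146).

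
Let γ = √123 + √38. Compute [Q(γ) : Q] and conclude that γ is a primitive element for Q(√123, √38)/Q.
[Q(γ) : Q] = 4 (equivalently, Q(γ) = Q(√123, √38))

Obviously Q(γ) ⊆ Q(√123, √38), and [Q(√123, √38):Q] = 4 (since 123, 38 are distinct squarefree integers > 1 with 4674 not a perfect square). To show equality we compute the minimal polynomial of γ. From γ = √123 + √38: γ^2 = 123 + 2√(4674) + 38 = 161 + 2√(4674), so γ^2 - 161 = 2√(4674); squaring, (γ^2 - 161)^2 = 4·4674, i.e. γ^4 - 322γ^2 + 25921 - 18696 = 0, i.e. γ^4 - 322γ^2 + 7225 = 0. So γ is a root of x^4 - 322x^2 + 7225. This polynomial is irreducible over Q: it has no rational root (each ±√123 ± √38 is irrational), and any factorization into two quadratics over Q would force √(4674) ∈ Q (pairing opposite roots) or √123, √38 ∈ Q (other pairings), all impossible. Hence [Q(γ):Q] = 4 = [Q(√123, √38):Q], so Q(γ) = Q(√123, √38).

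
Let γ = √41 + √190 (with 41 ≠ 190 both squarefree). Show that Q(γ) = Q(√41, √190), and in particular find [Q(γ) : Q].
[Q(γ) : Q] = 4 (equivalently, Q(γ) = Q(√41, √190))

Obviously Q(γ) ⊆ Q(√41, √190), and [Q(√41, √190):Q] = 4 (since 41, 190 are distinct squarefree integers > 1 with 7790 not a perfect square). To show equality we compute the minimal polynomial of γ. From γ = √41 + √190: γ^2 = 41 + 2√(7790) + 190 = 231 + 2√(7790), so γ^2 - 231 = 2√(7790); squaring, (γ^2 - 231)^2 = 4·7790, i.e. γ^4 - 462γ^2 + 53361 - 31160 = 0, i.e. γ^4 - 462γ^2 + 22201 = 0. So γ is a root of x^4 - 462x^2 + 22201. This polynomial is irreducible over Q: it has no rational root (each ±√41 ± √190 is irrational), and any factorization into two quadratics over Q would force √(7790) ∈ Q (pairing opposite roots) or √41, √190 ∈ Q (other pairings), all impossible. Hence [Q(γ):Q] = 4 = [Q(√41, √190):Q], so Q(γ) = Q(√41, √190).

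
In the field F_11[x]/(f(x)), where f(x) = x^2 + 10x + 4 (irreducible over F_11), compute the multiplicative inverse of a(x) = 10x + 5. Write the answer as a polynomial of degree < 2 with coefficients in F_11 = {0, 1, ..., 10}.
a(x)^(-1) ≡ 6x + 2 (mod f(x))

Since f is irreducible over F_11, F_11[x]/(f) is a field and a(x) ≠ 0 has an inverse. Apply the extended Euclidean algorithm to f(x) and a(x) in F_11[x]: f(x) = (10x + 7)·a(x) + (2). The last nonzero remainder is the constant 2 = gcd(f, a) in F_11. Back-substituting through the division chain expresses 2 = s(x)·a(x) + t(x)·f(x) with s(x) ≡ x + 4 (mod f), so (x + 4)·a(x) ≡ 2 (mod f). Multiplying by 2^(-1) ≡ 6 in F_11 gives a(x)^(-1) ≡ 6·(x + 4) ≡ 6x + 2 (mod f). Check: (10x + 5)·(6x + 2) = 5x^2 + 6x + 10 ≡ 1 (mod x^2 + 10x + 4).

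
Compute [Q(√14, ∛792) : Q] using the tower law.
[Q(√14, ∛792) : Q] = 6

Let L = Q(√14, ∛792). Since Q(√14) ⊂ L and [Q(√14):Q] = 2, the tower law gives 2 | [L:Q]. Likewise Q(∛792) ⊂ L with [Q(∛792):Q] = 3 (because 792 is not a perfect cube), so 3 | [L:Q]. As gcd(2,3) = 1, [L:Q] is divisible by 6. Conversely L is generated over Q by √14 and ∛792, so [L:Q] ≤ 2·3 = 6. Therefore [Q(√14, ∛792) : Q] = 6.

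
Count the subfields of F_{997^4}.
F_{997^4} has 3 subfields

The subfields of F_{p^n} are exactly the fields F_{p^d} for d | n (each is the fixed field of the unique index-d subgroup of Gal(F_{p^n}/F_p) ≅ Z/nZ). The divisors of n = 4 are {1, 2, 4}, giving 3 subfields: F_{997^1}, F_{997^2}, F_{997^4}.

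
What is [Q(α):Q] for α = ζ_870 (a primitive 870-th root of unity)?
[Q(α):Q] = 224

The minimal polynomial of ζ_870 over Q is the 870-th cyclotomic polynomial Φ_870(x), which is irreducible over Q and has degree φ(870) = 224. Hence [Q(α):Q] = φ(870) = 224.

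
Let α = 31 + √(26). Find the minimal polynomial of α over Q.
m_α(x) = x^2 - 62x + 935

From α - 31 = √(26), squaring gives (α - 31)^2 = 26, i.e. α^2 - 62α + 961 = 26, so α^2 - 62α + 935 = 0. The discriminant of x^2 - 62x + 935 is (-62)^2 - 4·(935) = 3844 - 3740 = 104, and 4·(26) is not a perfect square in Q since 26 is squarefree and ≠ 1. Hence x^2 - 62x + 935 is irreducible over Q and is the minimal polynomial of α.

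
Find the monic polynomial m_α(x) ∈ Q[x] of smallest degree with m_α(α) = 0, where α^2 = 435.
m_α(x) = x^2 - 435

α satisfies α^2 - 435 = 0, so x^2 - 435 annihilates α. Since d = 435 is squarefree and ≠ 1, it is not a perfect square in Q, so x^2 - 435 has no rational root and is therefore irreducible over Q (a degree-2 polynomial over a field is irreducible iff it has no root). Hence m_α(x) = x^2 - 435.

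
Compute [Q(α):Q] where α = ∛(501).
[Q(α):Q] = 3

The minimal polynomial of α is x^3 - 501, irreducible over Q since 501 is not a perfect cube (so x^3 - 501 has no rational root). Hence [Q(α):Q] = deg(m_α) = 3.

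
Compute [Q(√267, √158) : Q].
[Q(√267, √158) : Q] = 4

[Q(√267):Q] = 2 (min poly x^2 - 267, irreducible since 267 is squarefree > 1). For the top step, suppose √158 ∈ Q(√267), say √158 = c + d√267 with c, d ∈ Q. Squaring: 158 = c^2 + 267d^2 + 2cd√267. Since √267 ∉ Q this forces 2cd = 0. If d = 0 then √158 = c ∈ Q, contradicting 158 squarefree > 1. If c = 0 then 158 = 267d^2, so 267·158 = (267d)^2 is a perfect square in Q — but 267·158 = 42186 is not a perfect square (since 267 and 158 are distinct squarefree integers). Contradiction. Hence √158 ∉ Q(√267), so x^2 - 158 stays irreducible over Q(√267) and [Q(√267, √158) : Q(√267)] = 2. By the tower law, [Q(√267, √158) : Q] = 2 · 2 = 4.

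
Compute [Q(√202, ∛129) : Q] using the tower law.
[Q(√202, ∛129) : Q] = 6

Let L = Q(√202, ∛129). Since Q(√202) ⊂ L and [Q(√202):Q] = 2, the tower law gives 2 | [L:Q]. Likewise Q(∛129) ⊂ L with [Q(∛129):Q] = 3 (because 129 is not a perfect cube), so 3 | [L:Q]. As gcd(2,3) = 1, [L:Q] is divisible by 6. Conversely L is generated over Q by √202 and ∛129, so [L:Q] ≤ 2·3 = 6. Therefore [Q(√202, ∛129) : Q] = 6.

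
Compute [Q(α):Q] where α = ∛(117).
[Q(α):Q] = 3

The minimal polynomial of α is x^3 - 117, irreducible over Q since 117 is not a perfect cube (so x^3 - 117 has no rational root). Hence [Q(α):Q] = deg(m_α) = 3.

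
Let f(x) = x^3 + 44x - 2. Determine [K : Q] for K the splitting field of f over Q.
[K : Q] = 6

By the rational root test, any rational root of the monic integer polynomial f(x) = x^3 + 44x - 2 must be an integer dividing the constant term -2, i.e. one of ±{1, 2}. Evaluating: f(1) = 43, f(-1) = -47, f(2) = 94, f(-2) = -98; none is 0, so f has no rational root and is therefore irreducible over Q (a cubic with no linear factor over a field is irreducible). For an irreducible cubic, the Galois group is A_3 or S_3 according as the discriminant disc(f) = -4a^3 - 27b^2 = -4·(44)^3 - 27·(-2)^2 = -340844 is or is not a square in Q. Here disc(f) = -340844 is not a perfect square in Q, so the Galois group of f over Q is not contained in A_3 and must be all of S_3. The splitting field has degree |S_3| = 6 over Q, so [K : Q] = 6.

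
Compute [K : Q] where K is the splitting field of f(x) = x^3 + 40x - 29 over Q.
[K : Q] = 6

By the rational root test, any rational root of the monic integer polynomial f(x) = x^3 + 40x - 29 must be an integer dividing the constant term -29, i.e. one of ±{1, 29}. Evaluating: f(1) = 12, f(-1) = -70, f(29) = 25520, f(-29) = -25578; none is 0, so f has no rational root and is therefore irreducible over Q (a cubic with no linear factor over a field is irreducible). For an irreducible cubic, the Galois group is A_3 or S_3 according as the discriminant disc(f) = -4a^3 - 27b^2 = -4·(40)^3 - 27·(-29)^2 = -278707 is or is not a square in Q. Here disc(f) = -278707 is not a perfect square in Q, so the Galois group of f over Q is not contained in A_3 and must be all of S_3. The splitting field has degree |S_3| = 6 over Q, so [K : Q] = 6.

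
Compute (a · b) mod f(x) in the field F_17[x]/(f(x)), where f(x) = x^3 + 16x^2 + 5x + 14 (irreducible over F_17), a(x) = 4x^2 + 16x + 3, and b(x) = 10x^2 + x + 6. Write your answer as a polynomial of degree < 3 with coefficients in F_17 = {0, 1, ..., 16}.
a · b ≡ 6x^2 + 15x + 1 (mod f(x))

Multiply in F_17[x]: a(x)·b(x) = (4x^2 + 16x + 3)·(10x^2 + x + 6) = 6x^4 + 11x^3 + 2x^2 + 14x + 1. This has degree ≥ 3, so divide by f(x) over F_17: 6x^4 + 11x^3 + 2x^2 + 14x + 1 = (6x)·(x^3 + 16x^2 + 5x + 14) + (6x^2 + 15x + 1). Hence a·b ≡ 6x^2 + 15x + 1 (mod f). (F_17[x]/(f) is a field with 17^3 = 4913 elements since f is irreducible of degree 3.)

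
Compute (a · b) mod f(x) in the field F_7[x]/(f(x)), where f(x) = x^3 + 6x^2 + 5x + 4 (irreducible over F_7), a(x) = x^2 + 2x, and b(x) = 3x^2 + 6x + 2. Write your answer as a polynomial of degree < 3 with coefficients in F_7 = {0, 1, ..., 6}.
a · b ≡ x + 3 (mod f(x))

Multiply in F_7[x]: a(x)·b(x) = (x^2 + 2x)·(3x^2 + 6x + 2) = 3x^4 + 5x^3 + 4x. This has degree ≥ 3, so divide by f(x) over F_7: 3x^4 + 5x^3 + 4x = (3x + 1)·(x^3 + 6x^2 + 5x + 4) + (x + 3). Hence a·b ≡ x + 3 (mod f). (F_7[x]/(f) is a field with 7^3 = 343 elements since f is irreducible of degree 3.)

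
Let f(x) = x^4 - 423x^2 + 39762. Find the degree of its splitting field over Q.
[K : Q] = 4

Solving the quadratic in x^2: x^2 = (423 ± √(423^2 - 4·39762))/2 = (423 ± √19881)/2 = (423 ± 141)/2, giving x^2 = 282 or x^2 = 141. So f(x) = (x^2 - 282)(x^2 - 141) and the roots of f are ±√282, ±√141. Hence the splitting field is K = Q(√282, √141). Since 282 and 141 are distinct squarefree integers > 1, their product 39762 is not a perfect square, so √141 ∉ Q(√282). By the tower law [K:Q] = [Q(√282,√141):Q(√282)] · [Q(√282):Q] = 2 · 2 = 4.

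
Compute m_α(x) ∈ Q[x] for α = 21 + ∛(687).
m_α(x) = x^3 - 63x^2 + 1323x - 9948

Set β = α - 21 = ∛(687), so β^3 = 687. Then (α - 21)^3 - 687 = 0, i.e. α is a root of g(x) = (x - 21)^3 - 687 = x^3 - 63x^2 + 1323x - 9948. Since g(x) = h(x - 21) where h(x) = x^3 - 687, and h is irreducible over Q (because 687 is not a perfect cube, so h has no rational root, and a monic cubic with no rational root is irreducible), g is also irreducible (irreducibility is preserved under the substitution x → x - 21). Hence m_α(x) = x^3 - 63x^2 + 1323x - 9948.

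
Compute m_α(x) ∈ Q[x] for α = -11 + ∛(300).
m_α(x) = x^3 + 33x^2 + 363x + 1031

Set β = α + 11 = ∛(300), so β^3 = 300. Then (α + 11)^3 - 300 = 0, i.e. α is a root of g(x) = (x + 11)^3 - 300 = x^3 + 33x^2 + 363x + 1031. Since g(x) = h(x + 11) where h(x) = x^3 - 300, and h is irreducible over Q (because 300 is not a perfect cube, so h has no rational root, and a monic cubic with no rational root is irreducible), g is also irreducible (irreducibility is preserved under the substitution x → x + 11). Hence m_α(x) = x^3 + 33x^2 + 363x + 1031.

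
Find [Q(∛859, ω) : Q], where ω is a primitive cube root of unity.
[Q(∛859, ω) : Q] = 6

[Q(∛859):Q] = 3 (min poly x^3 - 859, irreducible since 859 is not a perfect cube). [Q(ω):Q] = 2 (min poly x^2 + x + 1). Since Q(∛859) ⊂ R and ω ∉ R, we have ω ∉ Q(∛859), so x^2 + x + 1 remains irreducible over Q(∛859) and [Q(∛859, ω) : Q(∛859)] = 2. By the tower law, [Q(∛859, ω) : Q] = 3 · 2 = 6. (In fact Q(∛859, ω) is the splitting field of x^3 - 859 over Q.)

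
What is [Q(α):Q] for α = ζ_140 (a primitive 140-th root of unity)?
[Q(α):Q] = 48

The minimal polynomial of ζ_140 over Q is the 140-th cyclotomic polynomial Φ_140(x), which is irreducible over Q and has degree φ(140) = 48. Hence [Q(α):Q] = φ(140) = 48.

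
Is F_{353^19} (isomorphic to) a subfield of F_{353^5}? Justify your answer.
No: F_{353^19} is not a subfield of F_{353^5}

F_{p^m} embeds in F_{p^n} iff m | n. Here 19 ∤ 5 (since 5 = 0·19 + 5 with remainder 5 ≠ 0), so F_{353^19} is not a subfield of F_{353^5}. Equivalently: if it were, the tower law would give 19 = [F_{353^19}:F_353] dividing [F_{353^5}:F_353] = 5, contradiction.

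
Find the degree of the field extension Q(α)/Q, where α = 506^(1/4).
[Q(α):Q] = 4

α is a root of x^4 - 506. By Eisenstein's criterion at the prime p = 2 (which divides the constant term 506 but p^2 = 4 does not, since 506 is squarefree), x^4 - 506 is irreducible over Q. Hence [Q(α):Q] = 4.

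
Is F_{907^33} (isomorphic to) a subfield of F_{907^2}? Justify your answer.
No: F_{907^33} is not a subfield of F_{907^2}

F_{p^m} embeds in F_{p^n} iff m | n. Here 33 ∤ 2 (since 2 = 0·33 + 2 with remainder 2 ≠ 0), so F_{907^33} is not a subfield of F_{907^2}. Equivalently: if it were, the tower law would give 33 = [F_{907^33}:F_907] dividing [F_{907^2}:F_907] = 2, contradiction.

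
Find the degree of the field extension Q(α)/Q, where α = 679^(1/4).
[Q(α):Q] = 4

α is a root of x^4 - 679. By Eisenstein's criterion at the prime p = 7 (which divides the constant term 679 but p^2 = 49 does not, since 679 is squarefree), x^4 - 679 is irreducible over Q. Hence [Q(α):Q] = 4.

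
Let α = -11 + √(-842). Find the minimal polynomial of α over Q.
m_α(x) = x^2 + 22x + 963

From α + 11 = √(-842), squaring gives (α + 11)^2 = -842, i.e. α^2 + 22α + 121 = -842, so α^2 + 22α + 963 = 0. The discriminant of x^2 + 22x + 963 is (22)^2 - 4·(963) = 484 - 3852 = -3368, and 4·(-842) is not a perfect square in Q since -842 is squarefree and ≠ 1. Hence x^2 + 22x + 963 is irreducible over Q and is the minimal polynomial of α.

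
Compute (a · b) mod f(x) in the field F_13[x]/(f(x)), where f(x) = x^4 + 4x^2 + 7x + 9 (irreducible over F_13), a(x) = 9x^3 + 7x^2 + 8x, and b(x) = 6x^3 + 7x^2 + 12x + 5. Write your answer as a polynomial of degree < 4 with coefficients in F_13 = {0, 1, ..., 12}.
a · b ≡ 11x^3 + 7x^2 + 4x + 8 (mod f(x))

Multiply in F_13[x]: a(x)·b(x) = (9x^3 + 7x^2 + 8x)·(6x^3 + 7x^2 + 12x + 5) = 2x^6 + x^5 + 10x^4 + 3x^3 + x^2 + x. This has degree ≥ 4, so divide by f(x) over F_13: 2x^6 + x^5 + 10x^4 + 3x^3 + x^2 + x = (2x^2 + x + 2)·(x^4 + 4x^2 + 7x + 9) + (11x^3 + 7x^2 + 4x + 8). Hence a·b ≡ 11x^3 + 7x^2 + 4x + 8 (mod f). (F_13[x]/(f) is a field with 13^4 = 28561 elements since f is irreducible of degree 4.)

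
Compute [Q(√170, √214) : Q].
[Q(√170, √214) : Q] = 4

[Q(√170):Q] = 2 (min poly x^2 - 170, irreducible since 170 is squarefree > 1). For the top step, suppose √214 ∈ Q(√170), say √214 = c + d√170 with c, d ∈ Q. Squaring: 214 = c^2 + 170d^2 + 2cd√170. Since √170 ∉ Q this forces 2cd = 0. If d = 0 then √214 = c ∈ Q, contradicting 214 squarefree > 1. If c = 0 then 214 = 170d^2, so 170·214 = (170d)^2 is a perfect square in Q — but 170·214 = 36380 is not a perfect square (since 170 and 214 are distinct squarefree integers). Contradiction. Hence √214 ∉ Q(√170), so x^2 - 214 stays irreducible over Q(√170) and [Q(√170, √214) : Q(√170)] = 2. By the tower law, [Q(√170, √214) : Q] = 2 · 2 = 4.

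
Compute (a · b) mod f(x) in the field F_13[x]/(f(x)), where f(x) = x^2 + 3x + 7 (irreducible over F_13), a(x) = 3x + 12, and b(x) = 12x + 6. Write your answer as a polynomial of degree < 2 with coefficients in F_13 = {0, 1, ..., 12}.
a · b ≡ 2x + 2 (mod f(x))

Multiply in F_13[x]: a(x)·b(x) = (3x + 12)·(12x + 6) = 10x^2 + 6x + 7. This has degree ≥ 2, so divide by f(x) over F_13: 10x^2 + 6x + 7 = (10)·(x^2 + 3x + 7) + (2x + 2). Hence a·b ≡ 2x + 2 (mod f). (F_13[x]/(f) is a field with 13^2 = 169 elements since f is irreducible of degree 2.)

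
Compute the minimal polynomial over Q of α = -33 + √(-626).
m_α(x) = x^2 + 66x + 1715

From α + 33 = √(-626), squaring gives (α + 33)^2 = -626, i.e. α^2 + 66α + 1089 = -626, so α^2 + 66α + 1715 = 0. The discriminant of x^2 + 66x + 1715 is (66)^2 - 4·(1715) = 4356 - 6860 = -2504, and 4·(-626) is not a perfect square in Q since -626 is squarefree and ≠ 1. Hence x^2 + 66x + 1715 is irreducible over Q and is the minimal polynomial of α.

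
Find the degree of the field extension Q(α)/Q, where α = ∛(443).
[Q(α):Q] = 3

The minimal polynomial of α is x^3 - 443, irreducible over Q since 443 is not a perfect cube (so x^3 - 443 has no rational root). Hence [Q(α):Q] = deg(m_α) = 3.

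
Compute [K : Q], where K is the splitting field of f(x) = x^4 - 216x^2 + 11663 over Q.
[K : Q] = 4

Solving the quadratic in x^2: x^2 = (216 ± √(216^2 - 4·11663))/2 = (216 ± √4)/2 = (216 ± 2)/2, giving x^2 = 107 or x^2 = 109. So f(x) = (x^2 - 107)(x^2 - 109) and the roots of f are ±√107, ±√109. Hence the splitting field is K = Q(√107, √109). Since 107 and 109 are distinct squarefree integers > 1, their product 11663 is not a perfect square, so √109 ∉ Q(√107). By the tower law [K:Q] = [Q(√107,√109):Q(√107)] · [Q(√107):Q] = 2 · 2 = 4.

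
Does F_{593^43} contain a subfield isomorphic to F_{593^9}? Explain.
No: F_{593^9} is not a subfield of F_{593^43}

F_{p^m} embeds in F_{p^n} iff m | n. Here 9 ∤ 43 (since 43 = 4·9 + 7 with remainder 7 ≠ 0), so F_{593^9} is not a subfield of F_{593^43}. Equivalently: if it were, the tower law would give 9 = [F_{593^9}:F_593] dividing [F_{593^43}:F_593] = 43, contradiction.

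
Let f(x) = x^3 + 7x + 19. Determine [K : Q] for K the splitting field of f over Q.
[K : Q] = 6

By the rational root test, any rational root of the monic integer polynomial f(x) = x^3 + 7x + 19 must be an integer dividing the constant term 19, i.e. one of ±{1, 19}. Evaluating: f(1) = 27, f(-1) = 11, f(19) = 7011, f(-19) = -6973; none is 0, so f has no rational root and is therefore irreducible over Q (a cubic with no linear factor over a field is irreducible). For an irreducible cubic, the Galois group is A_3 or S_3 according as the discriminant disc(f) = -4a^3 - 27b^2 = -4·(7)^3 - 27·(19)^2 = -11119 is or is not a square in Q. Here disc(f) = -11119 is not a perfect square in Q, so the Galois group of f over Q is not contained in A_3 and must be all of S_3. The splitting field has degree |S_3| = 6 over Q, so [K : Q] = 6.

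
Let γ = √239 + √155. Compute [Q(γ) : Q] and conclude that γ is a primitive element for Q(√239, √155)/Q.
[Q(γ) : Q] = 4 (equivalently, Q(γ) = Q(√239, √155))

Obviously Q(γ) ⊆ Q(√239, √155), and [Q(√239, √155):Q] = 4 (since 239, 155 are distinct squarefree integers > 1 with 37045 not a perfect square). To show equality we compute the minimal polynomial of γ. From γ = √239 + √155: γ^2 = 239 + 2√(37045) + 155 = 394 + 2√(37045), so γ^2 - 394 = 2√(37045); squaring, (γ^2 - 394)^2 = 4·37045, i.e. γ^4 - 788γ^2 + 155236 - 148180 = 0, i.e. γ^4 - 788γ^2 + 7056 = 0. So γ is a root of x^4 - 788x^2 + 7056. This polynomial is irreducible over Q: it has no rational root (each ±√239 ± √155 is irrational), and any factorization into two quadratics over Q would force √(37045) ∈ Q (pairing opposite roots) or √239, √155 ∈ Q (other pairings), all impossible. Hence [Q(γ):Q] = 4 = [Q(√239, √155):Q], so Q(γ) = Q(√239, √155).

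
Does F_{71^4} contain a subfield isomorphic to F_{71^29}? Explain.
No: F_{71^29} is not a subfield of F_{71^4}

F_{p^m} embeds in F_{p^n} iff m | n. Here 29 ∤ 4 (since 4 = 0·29 + 4 with remainder 4 ≠ 0), so F_{71^29} is not a subfield of F_{71^4}. Equivalently: if it were, the tower law would give 29 = [F_{71^29}:F_71] dividing [F_{71^4}:F_71] = 4, contradiction.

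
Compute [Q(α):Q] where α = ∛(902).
[Q(α):Q] = 3

The minimal polynomial of α is x^3 - 902, irreducible over Q since 902 is not a perfect cube (so x^3 - 902 has no rational root). Hence [Q(α):Q] = deg(m_α) = 3.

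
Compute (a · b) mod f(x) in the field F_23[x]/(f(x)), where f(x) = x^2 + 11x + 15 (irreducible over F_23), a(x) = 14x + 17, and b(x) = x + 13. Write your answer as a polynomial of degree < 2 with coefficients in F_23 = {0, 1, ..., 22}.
a · b ≡ 22x + 11 (mod f(x))

Multiply in F_23[x]: a(x)·b(x) = (14x + 17)·(x + 13) = 14x^2 + 15x + 14. This has degree ≥ 2, so divide by f(x) over F_23: 14x^2 + 15x + 14 = (14)·(x^2 + 11x + 15) + (22x + 11). Hence a·b ≡ 22x + 11 (mod f). (F_23[x]/(f) is a field with 23^2 = 529 elements since f is irreducible of degree 2.)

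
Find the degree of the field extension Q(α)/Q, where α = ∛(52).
[Q(α):Q] = 3

The minimal polynomial of α is x^3 - 52, irreducible over Q since 52 is not a perfect cube (so x^3 - 52 has no rational root). Hence [Q(α):Q] = deg(m_α) = 3.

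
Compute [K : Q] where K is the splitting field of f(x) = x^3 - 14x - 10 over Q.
[K : Q] = 6

By the rational root test, any rational root of the monic integer polynomial f(x) = x^3 - 14x - 10 must be an integer dividing the constant term -10, i.e. one of ±{1, 2, 5, 10}. Evaluating: f(1) = -23, f(-1) = 3, f(2) = -30, f(-2) = 10, f(5) = 45, f(-5) = -65, f(10) = 850, f(-10) = -870; none is 0, so f has no rational root and is therefore irreducible over Q (a cubic with no linear factor over a field is irreducible). For an irreducible cubic, the Galois group is A_3 or S_3 according as the discriminant disc(f) = -4a^3 - 27b^2 = -4·(-14)^3 - 27·(-10)^2 = 8276 is or is not a square in Q. Here disc(f) = 8276 is not a perfect square in Q, so the Galois group of f over Q is not contained in A_3 and must be all of S_3. The splitting field has degree |S_3| = 6 over Q, so [K : Q] = 6.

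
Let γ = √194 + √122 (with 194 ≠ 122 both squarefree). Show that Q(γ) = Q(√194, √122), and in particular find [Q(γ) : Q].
[Q(γ) : Q] = 4 (equivalently, Q(γ) = Q(√194, √122))

Obviously Q(γ) ⊆ Q(√194, √122), and [Q(√194, √122):Q] = 4 (since 194, 122 are distinct squarefree integers > 1 with 23668 not a perfect square). To show equality we compute the minimal polynomial of γ. From γ = √194 + √122: γ^2 = 194 + 2√(23668) + 122 = 316 + 2√(23668), so γ^2 - 316 = 2√(23668); squaring, (γ^2 - 316)^2 = 4·23668, i.e. γ^4 - 632γ^2 + 99856 - 94672 = 0, i.e. γ^4 - 632γ^2 + 5184 = 0. So γ is a root of x^4 - 632x^2 + 5184. This polynomial is irreducible over Q: it has no rational root (each ±√194 ± √122 is irrational), and any factorization into two quadratics over Q would force √(23668) ∈ Q (pairing opposite roots) or √194, √122 ∈ Q (other pairings), all impossible. Hence [Q(γ):Q] = 4 = [Q(√194, √122):Q], so Q(γ) = Q(√194, √122).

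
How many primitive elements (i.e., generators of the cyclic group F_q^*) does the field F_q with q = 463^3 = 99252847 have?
There are φ(99252846) = 24416640 primitive elements

F_q^* is cyclic of order q - 1 = 99252846. A cyclic group of order m has exactly φ(m) generators. Here m = 99252846 = 2 · 3^2 · 7 · 11 · 19 · 3769, so the number of primitive elements is φ(99252846) = 24416640.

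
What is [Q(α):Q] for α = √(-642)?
[Q(α):Q] = 2

[Q(α):Q] equals the degree of the minimal polynomial of α. Here α^2 = -642 and x^2 + 642 is irreducible (d = -642 is squarefree, ≠ 1, hence not a square), so deg(m_α) = 2. Thus [Q(α):Q] = 2.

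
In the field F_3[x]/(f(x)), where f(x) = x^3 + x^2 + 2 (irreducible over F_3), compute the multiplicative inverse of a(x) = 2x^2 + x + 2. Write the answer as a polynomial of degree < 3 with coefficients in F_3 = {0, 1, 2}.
a(x)^(-1) ≡ 2x^2 + 2x + 1 (mod f(x))

Since f is irreducible over F_3, F_3[x]/(f) is a field and a(x) ≠ 0 has an inverse. Apply the extended Euclidean algorithm to f(x) and a(x) in F_3[x]: f(x) = (2x + 1)·a(x) + (x);  a(x) = (2x + 1)·(x) + (2). The last nonzero remainder is the constant 2 = gcd(f, a) in F_3. Back-substituting through the division chain expresses 2 = s(x)·a(x) + t(x)·f(x) with s(x) ≡ x^2 + x + 2 (mod f), so (x^2 + x + 2)·a(x) ≡ 2 (mod f). Multiplying by 2^(-1) ≡ 2 in F_3 gives a(x)^(-1) ≡ 2·(x^2 + x + 2) ≡ 2x^2 + 2x + 1 (mod f). Check: (2x^2 + x + 2)·(2x^2 + 2x + 1) = x^4 + 2x^2 + 2x + 2 ≡ 1 (mod x^3 + x^2 + 2).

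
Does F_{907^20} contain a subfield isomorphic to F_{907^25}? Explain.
No: F_{907^25} is not a subfield of F_{907^20}

F_{p^m} embeds in F_{p^n} iff m | n. Here 25 ∤ 20 (since 20 = 0·25 + 20 with remainder 20 ≠ 0), so F_{907^25} is not a subfield of F_{907^20}. Equivalently: if it were, the tower law would give 25 = [F_{907^25}:F_907] dividing [F_{907^20}:F_907] = 20, contradiction.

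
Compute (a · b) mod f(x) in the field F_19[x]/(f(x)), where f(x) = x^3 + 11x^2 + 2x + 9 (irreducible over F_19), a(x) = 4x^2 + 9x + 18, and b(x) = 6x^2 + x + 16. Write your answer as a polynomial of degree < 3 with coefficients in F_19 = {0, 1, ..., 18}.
a · b ≡ 5x^2 + 16x + 14 (mod f(x))

Multiply in F_19[x]: a(x)·b(x) = (4x^2 + 9x + 18)·(6x^2 + x + 16) = 5x^4 + x^3 + 10x^2 + 10x + 3. This has degree ≥ 3, so divide by f(x) over F_19: 5x^4 + x^3 + 10x^2 + 10x + 3 = (5x + 3)·(x^3 + 11x^2 + 2x + 9) + (5x^2 + 16x + 14). Hence a·b ≡ 5x^2 + 16x + 14 (mod f). (F_19[x]/(f) is a field with 19^3 = 6859 elements since f is irreducible of degree 3.)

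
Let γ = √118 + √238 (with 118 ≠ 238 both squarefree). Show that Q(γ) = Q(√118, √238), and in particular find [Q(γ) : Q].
[Q(γ) : Q] = 4 (equivalently, Q(γ) = Q(√118, √238))

Obviously Q(γ) ⊆ Q(√118, √238), and [Q(√118, √238):Q] = 4 (since 118, 238 are distinct squarefree integers > 1 with 28084 not a perfect square). To show equality we compute the minimal polynomial of γ. From γ = √118 + √238: γ^2 = 118 + 2√(28084) + 238 = 356 + 2√(28084), so γ^2 - 356 = 2√(28084); squaring, (γ^2 - 356)^2 = 4·28084, i.e. γ^4 - 712γ^2 + 126736 - 112336 = 0, i.e. γ^4 - 712γ^2 + 14400 = 0. So γ is a root of x^4 - 712x^2 + 14400. This polynomial is irreducible over Q: it has no rational root (each ±√118 ± √238 is irrational), and any factorization into two quadratics over Q would force √(28084) ∈ Q (pairing opposite roots) or √118, √238 ∈ Q (other pairings), all impossible. Hence [Q(γ):Q] = 4 = [Q(√118, √238):Q], so Q(γ) = Q(√118, √238).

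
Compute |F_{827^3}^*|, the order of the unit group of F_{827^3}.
|F_{827^3}^*| = 565609282

F_{827^3} has 827^3 = 565609283 elements; its multiplicative group consists of all nonzero elements, so |F_{827^3}^*| = 565609283 - 1 = 565609282. (It is cyclic since any finite subgroup of the multiplicative group of a field is cyclic.)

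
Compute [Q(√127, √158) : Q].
[Q(√127, √158) : Q] = 4

[Q(√127):Q] = 2 (min poly x^2 - 127, irreducible since 127 is squarefree > 1). For the top step, suppose √158 ∈ Q(√127), say √158 = c + d√127 with c, d ∈ Q. Squaring: 158 = c^2 + 127d^2 + 2cd√127. Since √127 ∉ Q this forces 2cd = 0. If d = 0 then √158 = c ∈ Q, contradicting 158 squarefree > 1. If c = 0 then 158 = 127d^2, so 127·158 = (127d)^2 is a perfect square in Q — but 127·158 = 20066 is not a perfect square (since 127 and 158 are distinct squarefree integers). Contradiction. Hence √158 ∉ Q(√127), so x^2 - 158 stays irreducible over Q(√127) and [Q(√127, √158) : Q(√127)] = 2. By the tower law, [Q(√127, √158) : Q] = 2 · 2 = 4.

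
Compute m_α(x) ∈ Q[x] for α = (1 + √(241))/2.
m_α(x) = x^2 - x - 60

From 2α - 1 = √(241), squaring gives (2α - 1)^2 = 241, i.e. 4α^2 - 4α + 1 = 241, so α^2 - α + (1 - 241)/4 = 0. Since 241 ≡ 1 (mod 4), (1 - 241)/4 = -60 ∈ Z. The polynomial x^2 - x - 60 has discriminant 1 - 4·(-60) = 241, which is not a perfect square in Q (d = 241 is squarefree and ≠ 1), so x^2 - x - 60 is irreducible over Q. It is the minimal polynomial of α.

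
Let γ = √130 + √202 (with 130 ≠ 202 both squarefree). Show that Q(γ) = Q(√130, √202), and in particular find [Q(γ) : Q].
[Q(γ) : Q] = 4 (equivalently, Q(γ) = Q(√130, √202))

Obviously Q(γ) ⊆ Q(√130, √202), and [Q(√130, √202):Q] = 4 (since 130, 202 are distinct squarefree integers > 1 with 26260 not a perfect square). To show equality we compute the minimal polynomial of γ. From γ = √130 + √202: γ^2 = 130 + 2√(26260) + 202 = 332 + 2√(26260), so γ^2 - 332 = 2√(26260); squaring, (γ^2 - 332)^2 = 4·26260, i.e. γ^4 - 664γ^2 + 110224 - 105040 = 0, i.e. γ^4 - 664γ^2 + 5184 = 0. So γ is a root of x^4 - 664x^2 + 5184. This polynomial is irreducible over Q: it has no rational root (each ±√130 ± √202 is irrational), and any factorization into two quadratics over Q would force √(26260) ∈ Q (pairing opposite roots) or √130, √202 ∈ Q (other pairings), all impossible. Hence [Q(γ):Q] = 4 = [Q(√130, √202):Q], so Q(γ) = Q(√130, √202).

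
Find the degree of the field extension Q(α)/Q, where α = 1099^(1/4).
[Q(α):Q] = 4

α is a root of x^4 - 1099. By Eisenstein's criterion at the prime p = 7 (which divides the constant term 1099 but p^2 = 49 does not, since 1099 is squarefree), x^4 - 1099 is irreducible over Q. Hence [Q(α):Q] = 4.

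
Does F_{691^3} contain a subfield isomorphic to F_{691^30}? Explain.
No: F_{691^30} is not a subfield of F_{691^3}

F_{p^m} embeds in F_{p^n} iff m | n. Here 30 ∤ 3 (since 3 = 0·30 + 3 with remainder 3 ≠ 0), so F_{691^30} is not a subfield of F_{691^3}. Equivalently: if it were, the tower law would give 30 = [F_{691^30}:F_691] dividing [F_{691^3}:F_691] = 3, contradiction.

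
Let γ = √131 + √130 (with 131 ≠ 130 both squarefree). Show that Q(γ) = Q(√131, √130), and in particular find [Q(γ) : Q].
[Q(γ) : Q] = 4 (equivalently, Q(γ) = Q(√131, √130))

Obviously Q(γ) ⊆ Q(√131, √130), and [Q(√131, √130):Q] = 4 (since 131, 130 are distinct squarefree integers > 1 with 17030 not a perfect square). To show equality we compute the minimal polynomial of γ. From γ = √131 + √130: γ^2 = 131 + 2√(17030) + 130 = 261 + 2√(17030), so γ^2 - 261 = 2√(17030); squaring, (γ^2 - 261)^2 = 4·17030, i.e. γ^4 - 522γ^2 + 68121 - 68120 = 0, i.e. γ^4 - 522γ^2 + 1 = 0. So γ is a root of x^4 - 522x^2 + 1. This polynomial is irreducible over Q: it has no rational root (each ±√131 ± √130 is irrational), and any factorization into two quadratics over Q would force √(17030) ∈ Q (pairing opposite roots) or √131, √130 ∈ Q (other pairings), all impossible. Hence [Q(γ):Q] = 4 = [Q(√131, √130):Q], so Q(γ) = Q(√131, √130).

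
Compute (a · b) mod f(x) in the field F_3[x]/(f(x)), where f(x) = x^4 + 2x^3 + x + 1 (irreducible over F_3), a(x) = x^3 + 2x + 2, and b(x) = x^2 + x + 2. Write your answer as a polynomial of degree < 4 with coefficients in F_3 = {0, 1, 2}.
a · b ≡ 2 (mod f(x))

Multiply in F_3[x]: a(x)·b(x) = (x^3 + 2x + 2)·(x^2 + x + 2) = x^5 + x^4 + x^3 + x^2 + 1. This has degree ≥ 4, so divide by f(x) over F_3: x^5 + x^4 + x^3 + x^2 + 1 = (x + 2)·(x^4 + 2x^3 + x + 1) + (2). Hence a·b ≡ 2 (mod f). (F_3[x]/(f) is a field with 3^4 = 81 elements since f is irreducible of degree 4.)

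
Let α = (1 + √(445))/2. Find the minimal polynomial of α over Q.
m_α(x) = x^2 - x - 111

From 2α - 1 = √(445), squaring gives (2α - 1)^2 = 445, i.e. 4α^2 - 4α + 1 = 445, so α^2 - α + (1 - 445)/4 = 0. Since 445 ≡ 1 (mod 4), (1 - 445)/4 = -111 ∈ Z. The polynomial x^2 - x - 111 has discriminant 1 - 4·(-111) = 445, which is not a perfect square in Q (d = 445 is squarefree and ≠ 1), so x^2 - x - 111 is irreducible over Q. It is the minimal polynomial of α.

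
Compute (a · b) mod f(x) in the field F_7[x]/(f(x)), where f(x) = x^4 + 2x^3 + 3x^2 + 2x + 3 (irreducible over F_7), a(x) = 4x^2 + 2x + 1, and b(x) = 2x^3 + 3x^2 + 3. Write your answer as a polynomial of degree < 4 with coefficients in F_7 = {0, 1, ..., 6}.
a · b ≡ 5x^3 + 6x^2 + 3x + 3 (mod f(x))

Multiply in F_7[x]: a(x)·b(x) = (4x^2 + 2x + 1)·(2x^3 + 3x^2 + 3) = x^5 + 2x^4 + x^3 + x^2 + 6x + 3. This has degree ≥ 4, so divide by f(x) over F_7: x^5 + 2x^4 + x^3 + x^2 + 6x + 3 = (x)·(x^4 + 2x^3 + 3x^2 + 2x + 3) + (5x^3 + 6x^2 + 3x + 3). Hence a·b ≡ 5x^3 + 6x^2 + 3x + 3 (mod f). (F_7[x]/(f) is a field with 7^4 = 2401 elements since f is irreducible of degree 4.)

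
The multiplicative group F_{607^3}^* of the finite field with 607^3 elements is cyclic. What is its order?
|F_{607^3}^*| = 223648542

F_{607^3} has 607^3 = 223648543 elements; its multiplicative group consists of all nonzero elements, so |F_{607^3}^*| = 223648543 - 1 = 223648542. (It is cyclic since any finite subgroup of the multiplicative group of a field is cyclic.)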